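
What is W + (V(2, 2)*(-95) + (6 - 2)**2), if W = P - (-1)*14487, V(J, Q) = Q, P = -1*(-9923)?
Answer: 24236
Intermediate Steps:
P = 9923
W = 24410 (W = 9923 - (-1)*14487 = 9923 - 1*(-14487) = 9923 + 14487 = 24410)
W + (V(2, 2)*(-95) + (6 - 2)**2) = 24410 + (2*(-95) + (6 - 2)**2) = 24410 + (-190 + 4**2) = 24410 + (-190 + 16) = 24410 - 174 = 24236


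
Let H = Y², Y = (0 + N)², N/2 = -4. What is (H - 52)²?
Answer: 16353936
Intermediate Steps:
N = -8 (N = 2*(-4) = -8)
Y = 64 (Y = (0 - 8)² = (-8)² = 64)
H = 4096 (H = 64² = 4096)
(H - 52)² = (4096 - 52)² = 4044² = 16353936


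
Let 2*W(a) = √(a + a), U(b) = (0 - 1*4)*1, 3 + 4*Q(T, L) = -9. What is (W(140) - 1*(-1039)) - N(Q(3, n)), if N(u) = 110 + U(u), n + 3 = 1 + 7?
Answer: 933 + √70 ≈ 941.37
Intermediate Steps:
n = 5 (n = -3 + (1 + 7) = -3 + 8 = 5)
Q(T, L) = -3 (Q(T, L) = -¾ + (¼)*(-9) = -¾ - 9/4 = -3)
U(b) = -4 (U(b) = (0 - 4)*1 = -4*1 = -4)
W(a) = √2*√a/2 (W(a) = √(a + a)/2 = √(2*a)/2 = (√2*√a)/2 = √2*√a/2)
N(u) = 106 (N(u) = 110 - 4 = 106)
(W(140) - 1*(-1039)) - N(Q(3, n)) = (√2*√140/2 - 1*(-1039)) - 1*106 = (√2*(2*√35)/2 + 1039) - 106 = (√70 + 1039) - 106 = (1039 + √70) - 106 = 933 + √70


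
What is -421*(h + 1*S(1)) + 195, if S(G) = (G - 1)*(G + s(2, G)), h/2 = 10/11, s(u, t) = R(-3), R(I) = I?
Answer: -6275/11 ≈ -570.45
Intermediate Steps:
s(u, t) = -3
h = 20/11 (h = 2*(10/11) = 20/11 ≈ 1.8182)
S(G) = (-1 + G)*(-3 + G) (S(G) = (G - 1)*(G - 3) = (-1 + G)*(-3 + G))
-421*(h + 1*S(1)) + 195 = -421*(20/11 + 1*(3 + 1² - 4*1)) + 195 = -421*(20/11 + 1*(3 + 1 - 4)) + 195 = -421*(20/11 + 1*0) + 195 = -421*(20/11 + 0) + 195 = -421*20/11 + 195 = -8420/11 + 195 = -6275/11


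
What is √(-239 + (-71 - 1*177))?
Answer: I*√487 ≈ 22.068*I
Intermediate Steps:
√(-239 + (-71 - 1*177)) = √(-239 + (-71 - 177)) = √(-239 - 248) = √(-487) = I*√487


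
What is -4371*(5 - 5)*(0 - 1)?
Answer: 0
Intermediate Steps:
-4371*(5 - 5)*(0 - 1) = -0*(-1) = -4371*0 = 0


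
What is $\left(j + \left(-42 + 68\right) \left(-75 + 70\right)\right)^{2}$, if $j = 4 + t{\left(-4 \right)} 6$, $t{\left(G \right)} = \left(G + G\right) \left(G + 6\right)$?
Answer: $49284$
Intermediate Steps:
$t{\left(G \right)} = 2 G \left(6 + G\right)$
$j = -92$ ($j = 4 + 2 \left(-4\right) \left(6 - 4\right) 6 = 4 + 2 \left(-4\right) 2 \cdot 6 = 4 - 96 = -92$)
$\left(j + \left(-42 + 68\right) \left(-75 + 70\right)\right)^{2} = \left(-92 + \left(-42 + 68\right) \left(-75 + 70\right)\right)^{2} = \left(-92 + 26 \left(-5\right)\right)^{2} = \left(-92 - 130\right)^{2} = \left(-222\right)^{2} = 49284$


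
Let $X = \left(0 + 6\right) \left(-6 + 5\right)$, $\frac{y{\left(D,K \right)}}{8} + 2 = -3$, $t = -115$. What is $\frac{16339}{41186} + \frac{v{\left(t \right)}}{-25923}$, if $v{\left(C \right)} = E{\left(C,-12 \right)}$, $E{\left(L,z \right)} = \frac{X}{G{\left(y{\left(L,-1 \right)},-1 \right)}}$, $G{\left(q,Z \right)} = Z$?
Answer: $\frac{141102927}{355888226} \approx 0.39648$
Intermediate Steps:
$y{\left(D,K \right)} = -40$ ($y{\left(D,K \right)} = -16 + 8 \left(-3\right) = -16 - 24 = -40$)
$X = -6$ ($X = 6 \left(-1\right) = -6$)
$E{\left(L,z \right)} = 6$ ($E{\left(L,z \right)} = - \frac{6}{-1} = \left(-6\right) \left(-1\right) = 6$)
$v{\left(C \right)} = 6$
$\frac{16339}{41186} + \frac{v{\left(t \right)}}{-25923} = \frac{16339}{41186} + \frac{6}{-25923} = 16339 \cdot \frac{1}{41186} + 6 \left(- \frac{1}{25923}\right) = \frac{16339}{41186} - \frac{2}{8641} = \frac{141102927}{355888226}$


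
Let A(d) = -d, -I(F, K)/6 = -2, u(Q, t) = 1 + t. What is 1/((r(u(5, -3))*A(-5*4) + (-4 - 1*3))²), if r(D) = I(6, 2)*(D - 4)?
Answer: 1/2093809 ≈ 4.7760e-7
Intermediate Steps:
I(F, K) = 12 (I(F, K) = -6*(-2) = 12)
r(D) = -48 + 12*D (r(D) = 12*(D - 4) = 12*(-4 + D) = -48 + 12*D)
1/((r(u(5, -3))*A(-5*4) + (-4 - 1*3))²) = 1/(((-48 + 12*(1 - 3))*(-(-5)*4) + (-4 - 1*3))²) = 1/(((-48 + 12*(-2))*(-1*(-20)) + (-4 - 3))²) = 1/(((-48 - 24)*20 - 7)²) = 1/((-72*20 - 7)²) = 1/((-1440 - 7)²) = 1/((-1447)²) = 1/2093809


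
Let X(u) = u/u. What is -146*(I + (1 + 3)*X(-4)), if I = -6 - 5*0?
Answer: 292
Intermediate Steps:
X(u) = 1
I = -6 (I = -6 + 0 = -6)
-146*(I + (1 + 3)*X(-4)) = -146*(-6 + (1 + 3)*1) = -146*(-6 + 4*1) = -146*(-6 + 4) = -146*(-2) = 292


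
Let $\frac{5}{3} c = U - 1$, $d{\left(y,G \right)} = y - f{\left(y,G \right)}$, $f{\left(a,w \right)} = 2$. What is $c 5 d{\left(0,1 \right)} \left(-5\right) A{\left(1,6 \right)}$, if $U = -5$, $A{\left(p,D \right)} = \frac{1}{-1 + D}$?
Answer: $-36$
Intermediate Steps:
$d{\left(y,G \right)} = -2 + y$ ($d{\left(y,G \right)} = y - 2 = -2 + y$)
$c = - \frac{18}{5}$ ($c = \frac{3 \left(-5 - 1\right)}{5} = \frac{3}{5} \left(-6\right) = - \frac{18}{5} \approx -3.6$)
$c 5 d{\left(0,1 \right)} \left(-5\right) A{\left(1,6 \right)} = \left(- \frac{18}{5}\right) 5 \frac{\left(-2 + 0\right) \left(-5\right)}{-1 + 6} = - 18 \frac{\left(-2\right) \left(-5\right)}{5} = - 18 \cdot 10 \cdot \frac{1}{5} = \left(-18\right) 2 = -36$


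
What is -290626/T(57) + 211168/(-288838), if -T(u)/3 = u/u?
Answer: 41971599542/433257 ≈ 96875.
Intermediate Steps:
T(u) = -3 (T(u) = -3*u/u = -3*1 = -3)
-290626/T(57) + 211168/(-288838) = -290626/(-3) + 211168/(-288838) = -290626*(-⅓) + 211168*(-1/288838) = 290626/3 - 105584/144419 = 41971599542/433257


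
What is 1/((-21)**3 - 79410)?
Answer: -1/88671 ≈ -1.1278e-5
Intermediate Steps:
1/((-21)**3 - 79410) = 1/(-9261 - 79410) = 1/(-88671) = -1/88671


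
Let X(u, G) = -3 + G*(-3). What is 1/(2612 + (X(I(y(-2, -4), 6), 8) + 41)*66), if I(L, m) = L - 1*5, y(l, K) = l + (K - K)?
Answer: 1/3536 ≈ 0.00028281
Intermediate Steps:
y(l, K) = l (y(l, K) = l + 0 = l)
I(L, m) = -5 + L (I(L, m) = L - 5 = -5 + L)
X(u, G) = -3 - 3*G
1/(2612 + (X(I(y(-2, -4), 6), 8) + 41)*66) = 1/(2612 + ((-3 - 3*8) + 41)*66) = 1/(2612 + ((-3 - 24) + 41)*66) = 1/(2612 + (-27 + 41)*66) = 1/(2612 + 14*66) = 1/(2612 + 924) = 1/3536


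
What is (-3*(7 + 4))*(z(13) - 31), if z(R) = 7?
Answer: 792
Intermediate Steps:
(-3*(7 + 4))*(z(13) - 31) = (-3*(7 + 4))*(7 - 31) = -3*11*(-24) = -33*(-24) = 792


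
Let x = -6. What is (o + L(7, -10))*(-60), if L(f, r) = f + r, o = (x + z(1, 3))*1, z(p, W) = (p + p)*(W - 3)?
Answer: 540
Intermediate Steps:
z(p, W) = 2*p*(-3 + W) (z(p, W) = (2*p)*(-3 + W) = 2*p*(-3 + W))
o = -6 (o = (-6 + 2*1*(-3 + 3))*1 = (-6 + 2*1*0)*1 = (-6 + 0)*1 = -6*1 = -6)
(o + L(7, -10))*(-60) = (-6 + (7 - 10))*(-60) = (-6 - 3)*(-60) = -9*(-60) = 540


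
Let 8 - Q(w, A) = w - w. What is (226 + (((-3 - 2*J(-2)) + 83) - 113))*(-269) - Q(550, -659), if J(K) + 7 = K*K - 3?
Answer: -55153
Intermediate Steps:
Q(w, A) = 8 (Q(w, A) = 8 - (w - w) = 8 - 1*0 = 8 + 0 = 8)
J(K) = -10 + K**2 (J(K) = -7 + (K*K - 3) = -7 + (K**2 - 3) = -7 + (-3 + K**2) = -10 + K**2)
(226 + (((-3 - 2*J(-2)) + 83) - 113))*(-269) - Q(550, -659) = (226 + (((-3 - 2*(-10 + (-2)**2)) + 83) - 113))*(-269) - 1*8 = (226 + (((-3 - 2*(-10 + 4)) + 83) - 113))*(-269) - 8 = (226 + (((-3 - 2*(-6)) + 83) - 113))*(-269) - 8 = (226 + (((-3 + 12) + 83) - 113))*(-269) - 8 = (226 + ((9 + 83) - 113))*(-269) - 8 = (226 + (92 - 113))*(-269) - 8 = (226 - 21)*(-269) - 8 = 205*(-269) - 8 = -55145 - 8 = -55153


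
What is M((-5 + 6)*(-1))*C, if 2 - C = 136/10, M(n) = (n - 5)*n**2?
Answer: 348/5 ≈ 69.600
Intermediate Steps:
M(n) = n**2*(-5 + n) (M(n) = (-5 + n)*n**2 = n**2*(-5 + n))
C = -58/5 (C = 2 - 136/10 = 2 - 1*68/5 = 2 - 68/5 = -58/5 ≈ -11.600)
M((-5 + 6)*(-1))*C = (((-5 + 6)*(-1))**2*(-5 + (-5 + 6)*(-1)))*(-58/5) = ((1*(-1))**2*(-5 + 1*(-1)))*(-58/5) = ((-1)**2*(-5 - 1))*(-58/5) = (1*(-6))*(-58/5) = -6*(-58/5) = 348/5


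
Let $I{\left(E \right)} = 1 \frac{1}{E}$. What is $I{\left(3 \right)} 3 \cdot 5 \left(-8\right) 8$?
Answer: $-320$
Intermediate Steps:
$I{\left(E \right)} = \frac{1}{E}$
$I{\left(3 \right)} 3 \cdot 5 \left(-8\right) 8 = \frac{1}{3} \cdot 3 \cdot 5 \left(-8\right) 8 = 1 \cdot 5 \left(-8\right) 8 = 5 \left(-8\right) 8 = \left(-40\right) 8 = -320$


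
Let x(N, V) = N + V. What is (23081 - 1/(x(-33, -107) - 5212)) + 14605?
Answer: 201695473/5352 ≈ 37686.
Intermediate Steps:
(23081 - 1/(x(-33, -107) - 5212)) + 14605 = (23081 - 1/((-33 - 107) - 5212)) + 14605 = (23081 - 1/(-140 - 5212)) + 14605 = (23081 - 1/(-5352)) + 14605 = (23081 - 1*(-1/5352)) + 14605 = (23081 + 1/5352) + 14605 = 123529513/5352 + 14605 = 201695473/5352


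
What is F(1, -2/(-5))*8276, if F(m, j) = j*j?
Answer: 33104/25 ≈ 1324.2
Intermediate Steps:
F(m, j) = j²
F(1, -2/(-5))*8276 = (-2/(-5))²*8276 = (-2*(-⅕))²*8276 = (⅖)²*8276 = (4/25)*8276 = 33104/25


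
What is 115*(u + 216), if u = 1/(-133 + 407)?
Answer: 6806275/274 ≈ 24840.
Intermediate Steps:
u = 1/274 ≈ 0.0036496
115*(u + 216) = 115*(1/274 + 216) = 115*(59185/274) = 6806275/274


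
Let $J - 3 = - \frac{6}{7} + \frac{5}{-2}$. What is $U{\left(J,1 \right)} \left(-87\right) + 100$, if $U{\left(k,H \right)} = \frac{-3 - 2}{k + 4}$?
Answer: $\frac{3730}{17} \approx 219.41$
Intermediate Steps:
$J = - \frac{5}{14}$ ($J = 3 + \left(- \frac{6}{7} + \frac{5}{-2}\right) = 3 + \left(\left(-6\right) \frac{1}{7} + 5 \left(- \frac{1}{2}\right)\right) = 3 - \frac{47}{14} = - \frac{5}{14} \approx -0.35714$)
$U{\left(k,H \right)} = - \frac{5}{4 + k}$
$U{\left(J,1 \right)} \left(-87\right) + 100 = - \frac{5}{4 - \frac{5}{14}} \left(-87\right) + 100 = - \frac{5}{\frac{51}{14}} \left(-87\right) + 100 = \left(-5\right) \frac{14}{51} \left(-87\right) + 100 = \left(- \frac{70}{51}\right) \left(-87\right) + 100 = \frac{2030}{17} + 100 = \frac{3730}{17}$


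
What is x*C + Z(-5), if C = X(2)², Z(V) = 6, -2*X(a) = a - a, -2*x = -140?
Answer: 6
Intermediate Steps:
x = 70 (x = -½*(-140) = 70)
X(a) = 0 (X(a) = -(a - a)/2 = -½*0 = 0)
C = 0 (C = 0² = 0)
x*C + Z(-5) = 70*0 + 6 = 0 + 6 = 6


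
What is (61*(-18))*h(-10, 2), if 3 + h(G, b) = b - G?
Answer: -9882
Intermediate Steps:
h(G, b) = -3 + b - G (h(G, b) = -3 + (b - G) = -3 + b - G)
(61*(-18))*h(-10, 2) = (61*(-18))*(-3 + 2 - 1*(-10)) = -1098*(-3 + 2 + 10) = -1098*9 = -9882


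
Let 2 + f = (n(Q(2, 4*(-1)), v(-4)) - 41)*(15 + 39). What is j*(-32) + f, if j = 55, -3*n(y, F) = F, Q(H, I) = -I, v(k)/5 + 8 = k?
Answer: -2896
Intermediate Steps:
v(k) = -40 + 5*k
n(y, F) = -F/3
f = -1136 (f = -2 + (-(-40 + 5*(-4))/3 - 41)*(15 + 39) = -2 + (-(-40 - 20)/3 - 41)*54 = -2 + (-⅓*(-60) - 41)*54 = -2 + (20 - 41)*54 = -2 - 21*54 = -2 - 1134 = -1136)
j*(-32) + f = 55*(-32) - 1136 = -1760 - 1136 = -2896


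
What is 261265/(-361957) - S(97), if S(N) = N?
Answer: -35371094/361957 ≈ -97.722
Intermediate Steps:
261265/(-361957) - S(97) = 261265/(-361957) - 1*97 = 261265*(-1/361957) - 97 = -261265/361957 - 97 = -35371094/361957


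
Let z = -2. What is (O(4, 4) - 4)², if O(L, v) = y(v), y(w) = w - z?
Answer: 4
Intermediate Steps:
y(w) = 2 + w (y(w) = w - 1*(-2) = w + 2 = 2 + w)
O(L, v) = 2 + v
(O(4, 4) - 4)² = ((2 + 4) - 4)² = (6 - 4)² = 2² = 4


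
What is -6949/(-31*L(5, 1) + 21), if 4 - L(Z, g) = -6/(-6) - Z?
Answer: 6949/227 ≈ 30.612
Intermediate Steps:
L(Z, g) = 3 + Z (L(Z, g) = 4 - (-6/(-6) - Z) = 4 - (-6*(-⅙) - Z) = 4 - (1 - Z) = 4 + (-1 + Z) = 3 + Z)
-6949/(-31*L(5, 1) + 21) = -6949/(-31*(3 + 5) + 21) = -6949/(-31*8 + 21) = -6949/(-248 + 21) = -6949/(-227) = -6949*(-1/227) = 6949/227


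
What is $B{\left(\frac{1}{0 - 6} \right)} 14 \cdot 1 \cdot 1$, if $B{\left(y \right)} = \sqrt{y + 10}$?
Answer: $\frac{7 \sqrt{354}}{3} \approx 43.901$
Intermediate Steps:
$B{\left(y \right)} = \sqrt{10 + y}$
$B{\left(\frac{1}{0 - 6} \right)} 14 \cdot 1 \cdot 1 = \sqrt{10 + \frac{1}{0 - 6}} \cdot 14 \cdot 1 \cdot 1 = \sqrt{10 + \frac{1}{-6}} \cdot 14 \cdot 1 = \sqrt{10 - \frac{1}{6}} \cdot 14 \cdot 1 = \sqrt{\frac{59}{6}} \cdot 14 \cdot 1 = \frac{\sqrt{354}}{6} \cdot 14 \cdot 1 = \frac{7 \sqrt{354}}{3} \cdot 1 = \frac{7 \sqrt{354}}{3}$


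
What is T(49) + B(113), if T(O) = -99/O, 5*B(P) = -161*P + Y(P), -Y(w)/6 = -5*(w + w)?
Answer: -559732/245 ≈ -2284.6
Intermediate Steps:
Y(w) = 60*w (Y(w) = -(-30)*(w + w) = -(-30)*2*w = -(-60)*w = 60*w)
B(P) = -101*P/5 (B(P) = (-161*P + 60*P)/5 = (-101*P)/5 = -101*P/5)
T(49) + B(113) = -99/49 - 101/5*113 = -99*1/49 - 11413/5 = -99/49 - 11413/5 = -559732/245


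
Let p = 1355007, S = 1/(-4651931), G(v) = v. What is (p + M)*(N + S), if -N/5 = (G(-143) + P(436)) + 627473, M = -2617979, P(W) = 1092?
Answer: 18460708796291489492/4651931 ≈ 3.9684e+12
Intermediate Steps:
S = -1/4651931 ≈ -2.1496e-7
N = -3142110 (N = -5*((-143 + 1092) + 627473) = -5*(949 + 627473) = -5*628422 = -3142110)
(p + M)*(N + S) = (1355007 - 2617979)*(-3142110 - 1/4651931) = -1262972*(-14616878914411/4651931) = 18460708796291489492/4651931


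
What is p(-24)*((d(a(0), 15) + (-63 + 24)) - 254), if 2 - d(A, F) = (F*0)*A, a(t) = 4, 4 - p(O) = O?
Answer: -8148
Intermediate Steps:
p(O) = 4 - O
d(A, F) = 2 (d(A, F) = 2 - F*0*A = 2 - 0*A = 2 - 1*0 = 2 + 0 = 2)
p(-24)*((d(a(0), 15) + (-63 + 24)) - 254) = (4 - 1*(-24))*((2 + (-63 + 24)) - 254) = (4 + 24)*((2 - 39) - 254) = 28*(-37 - 254) = 28*(-291) = -8148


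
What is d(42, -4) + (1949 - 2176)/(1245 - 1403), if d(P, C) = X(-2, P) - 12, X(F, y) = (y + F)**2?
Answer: 251131/158 ≈ 1589.4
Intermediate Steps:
X(F, y) = (F + y)**2
d(P, C) = -12 + (-2 + P)**2 (d(P, C) = (-2 + P)**2 - 12 = -12 + (-2 + P)**2)
d(42, -4) + (1949 - 2176)/(1245 - 1403) = (-12 + (-2 + 42)**2) + (1949 - 2176)/(1245 - 1403) = (-12 + 40**2) - 227/(-158) = (-12 + 1600) - 227*(-1/158) = 1588 + 227/158 = 251131/158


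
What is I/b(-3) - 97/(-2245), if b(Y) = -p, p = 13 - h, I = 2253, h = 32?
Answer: 5059828/42655 ≈ 118.62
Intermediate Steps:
p = -19 (p = 13 - 1*32 = 13 - 32 = -19)
b(Y) = 19 (b(Y) = -1*(-19) = 19)
I/b(-3) - 97/(-2245) = 2253/19 - 97/(-2245) = 2253*(1/19) - 97*(-1/2245) = 2253/19 + 97/2245 = 5059828/42655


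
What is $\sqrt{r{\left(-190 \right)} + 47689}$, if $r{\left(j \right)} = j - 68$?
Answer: $\sqrt{47431} \approx 217.79$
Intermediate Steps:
$r{\left(j \right)} = -68 + j$
$\sqrt{r{\left(-190 \right)} + 47689} = \sqrt{\left(-68 - 190\right) + 47689} = \sqrt{-258 + 47689} = \sqrt{47431}$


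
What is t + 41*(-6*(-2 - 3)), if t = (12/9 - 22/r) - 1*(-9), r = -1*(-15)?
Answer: 18583/15 ≈ 1238.9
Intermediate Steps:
r = 15
t = 133/15 (t = (12/9 - 22/15) - 1*(-9) = (12*(⅑) - 22*1/15) + 9 = (4/3 - 22/15) + 9 = -2/15 + 9 = 133/15 ≈ 8.8667)
t + 41*(-6*(-2 - 3)) = 133/15 + 41*(-6*(-2 - 3)) = 133/15 + 41*(-6*(-5)) = 133/15 + 41*30 = 133/15 + 1230 = 18583/15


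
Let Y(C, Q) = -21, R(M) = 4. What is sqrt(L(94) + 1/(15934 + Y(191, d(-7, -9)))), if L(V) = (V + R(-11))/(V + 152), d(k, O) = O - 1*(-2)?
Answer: 2*sqrt(381604799535)/1957299 ≈ 0.63122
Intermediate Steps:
d(k, O) = 2 + O (d(k, O) = O + 2 = 2 + O)
L(V) = (4 + V)/(152 + V) (L(V) = (V + 4)/(V + 152) = (4 + V)/(152 + V))
sqrt(L(94) + 1/(15934 + Y(191, d(-7, -9)))) = sqrt((4 + 94)/(152 + 94) + 1/(15934 - 21)) = sqrt(98/246 + 1/15913) = sqrt((1/246)*98 + 1/15913) = sqrt(49/123 + 1/15913) = sqrt(779860/1957299) = 2*sqrt(381604799535)/1957299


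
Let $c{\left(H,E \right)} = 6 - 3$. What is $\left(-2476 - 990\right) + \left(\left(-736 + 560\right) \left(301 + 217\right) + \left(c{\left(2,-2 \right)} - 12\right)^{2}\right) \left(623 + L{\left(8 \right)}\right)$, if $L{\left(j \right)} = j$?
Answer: $-57479363$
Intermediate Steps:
$c{\left(H,E \right)} = 3$ ($c{\left(H,E \right)} = 6 - 3 = 3$)
$\left(-2476 - 990\right) + \left(\left(-736 + 560\right) \left(301 + 217\right) + \left(c{\left(2,-2 \right)} - 12\right)^{2}\right) \left(623 + L{\left(8 \right)}\right) = \left(-2476 - 990\right) + \left(\left(-736 + 560\right) \left(301 + 217\right) + \left(3 - 12\right)^{2}\right) \left(623 + 8\right) = -3466 + \left(\left(-176\right) 518 + \left(-9\right)^{2}\right) 631 = -3466 + \left(-91168 + 81\right) 631 = -3466 - 57475897 = -57479363$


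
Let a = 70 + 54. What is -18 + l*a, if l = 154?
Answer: 19078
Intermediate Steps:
a = 124
-18 + l*a = -18 + 154*124 = -18 + 19096 = 19078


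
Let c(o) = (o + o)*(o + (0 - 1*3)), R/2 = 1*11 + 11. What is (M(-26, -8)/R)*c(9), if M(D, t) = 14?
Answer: 378/11 ≈ 34.364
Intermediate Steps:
R = 44 (R = 2*(1*11 + 11) = 2*(11 + 11) = 2*22 = 44)
c(o) = 2*o*(-3 + o) (c(o) = (2*o)*(o + (0 - 3)) = (2*o)*(o - 3) = (2*o)*(-3 + o) = 2*o*(-3 + o))
(M(-26, -8)/R)*c(9) = (14/44)*(2*9*(-3 + 9)) = (14*(1/44))*(2*9*6) = (7/22)*108 = 378/11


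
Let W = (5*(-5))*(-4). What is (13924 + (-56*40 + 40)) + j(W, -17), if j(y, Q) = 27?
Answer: 11751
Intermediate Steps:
W = 100 (W = -25*(-4) = 100)
(13924 + (-56*40 + 40)) + j(W, -17) = (13924 + (-56*40 + 40)) + 27 = (13924 + (-2240 + 40)) + 27 = (13924 - 2200) + 27 = 11724 + 27 = 11751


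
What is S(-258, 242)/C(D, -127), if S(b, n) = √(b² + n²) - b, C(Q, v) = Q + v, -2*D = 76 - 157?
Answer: -516/173 - 4*√31282/173 ≈ -7.0721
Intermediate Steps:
D = 81/2 (D = -(76 - 157)/2 = -½*(-81) = 81/2 ≈ 40.500)
S(-258, 242)/C(D, -127) = (√((-258)² + 242²) - 1*(-258))/(81/2 - 127) = (√(66564 + 58564) + 258)/(-173/2) = (√125128 + 258)*(-2/173) = (2*√31282 + 258)*(-2/173) = (258 + 2*√31282)*(-2/173) = -516/173 - 4*√31282/173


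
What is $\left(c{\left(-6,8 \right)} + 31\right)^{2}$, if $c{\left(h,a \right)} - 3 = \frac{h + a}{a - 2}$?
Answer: $\frac{10609}{9} \approx 1178.8$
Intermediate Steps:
$c{\left(h,a \right)} = 3 + \frac{a + h}{-2 + a}$ ($c{\left(h,a \right)} = 3 + \frac{h + a}{a - 2} = 3 + \frac{a + h}{-2 + a}$)
$\left(c{\left(-6,8 \right)} + 31\right)^{2} = \left(\frac{-6 - 6 + 4 \cdot 8}{-2 + 8} + 31\right)^{2} = \left(\frac{-6 - 6 + 32}{6} + 31\right)^{2} = \left(\frac{1}{6} \cdot 20 + 31\right)^{2} = \left(\frac{10}{3} + 31\right)^{2} = \left(\frac{103}{3}\right)^{2} = \frac{10609}{9}$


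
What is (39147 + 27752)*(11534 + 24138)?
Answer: 2386421128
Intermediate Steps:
(39147 + 27752)*(11534 + 24138) = 66899*35672 = 2386421128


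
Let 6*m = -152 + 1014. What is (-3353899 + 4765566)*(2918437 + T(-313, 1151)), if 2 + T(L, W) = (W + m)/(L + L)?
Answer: 3868544278437841/939 ≈ 4.1199e+12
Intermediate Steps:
m = 431/3 (m = (-152 + 1014)/6 = (1/6)*862 = 431/3 ≈ 143.67)
T(L, W) = -2 + (431/3 + W)/(2*L) (T(L, W) = -2 + (W + 431/3)/(L + L) = -2 + (431/3 + W)/((2*L)) = -2 + (431/3 + W)*(1/(2*L)) = -2 + (431/3 + W)/(2*L))
(-3353899 + 4765566)*(2918437 + T(-313, 1151)) = (-3353899 + 4765566)*(2918437 + (1/6)*(431 - 12*(-313) + 3*1151)/(-313)) = 1411667*(2918437 + (1/6)*(-1/313)*(431 + 3756 + 3453)) = 1411667*(2918437 + (1/6)*(-1/313)*7640) = 1411667*(2918437 - 3820/939) = 1411667*(2740408523/939) = 3868544278437841/939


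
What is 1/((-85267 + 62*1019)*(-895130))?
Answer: 1/19772526570 ≈ 5.0575e-11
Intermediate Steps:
1/((-85267 + 62*1019)*(-895130)) = -1/895130/(-85267 + 63178) = -1/895130/(-22089) = -1/22089*(-1/895130) = 1/19772526570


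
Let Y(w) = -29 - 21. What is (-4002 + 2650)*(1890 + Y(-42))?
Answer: -2487680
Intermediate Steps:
Y(w) = -50
(-4002 + 2650)*(1890 + Y(-42)) = (-4002 + 2650)*(1890 - 50) = -1352*1840 = -2487680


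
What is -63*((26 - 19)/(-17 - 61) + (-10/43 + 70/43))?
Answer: -91959/1118 ≈ -82.253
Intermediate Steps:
-63*((26 - 19)/(-17 - 61) + (-10/43 + 70/43)) = -63*(7/(-78) + (-10*1/43 + 70*(1/43))) = -63*(7*(-1/78) + (-10/43 + 70/43)) = -63*(-7/78 + 60/43) = -63*4379/3354 = -91959/1118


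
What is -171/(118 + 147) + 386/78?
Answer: 44476/10335 ≈ 4.3034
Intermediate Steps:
-171/(118 + 147) + 386/78 = -171/265 + 386*(1/78) = -171*1/265 + 193/39 = -171/265 + 193/39 = 44476/10335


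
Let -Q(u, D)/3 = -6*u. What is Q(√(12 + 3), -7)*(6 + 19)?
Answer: 450*√15 ≈ 1742.8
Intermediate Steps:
Q(u, D) = 18*u (Q(u, D) = -(-18)*u = 18*u)
Q(√(12 + 3), -7)*(6 + 19) = (18*√(12 + 3))*(6 + 19) = (18*√15)*25 = 450*√15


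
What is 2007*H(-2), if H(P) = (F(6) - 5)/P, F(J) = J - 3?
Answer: 2007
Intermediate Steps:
F(J) = -3 + J
H(P) = -2/P (H(P) = ((-3 + 6) - 5)/P = (3 - 5)/P = -2/P)
2007*H(-2) = 2007*(-2/(-2)) = 2007*(-2*(-½)) = 2007*1 = 2007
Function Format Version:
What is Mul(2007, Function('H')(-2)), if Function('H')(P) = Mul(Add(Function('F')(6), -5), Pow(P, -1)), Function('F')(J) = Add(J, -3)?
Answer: 2007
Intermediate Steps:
Function('F')(J) = Add(-3, J)
Function('H')(P) = Mul(-2, Pow(P, -1)) (Function('H')(P) = Mul(Add(Add(-3, 6), -5), Pow(P, -1)) = Mul(Add(3, -5), Pow(P, -1)) = Mul(-2, Pow(P, -1)))
Mul(2007, Function('H')(-2)) = Mul(2007, Mul(-2, Pow(-2, -1))) = Mul(2007, Mul(-2, Rational(-1, 2))) = Mul(2007, 1) = 2007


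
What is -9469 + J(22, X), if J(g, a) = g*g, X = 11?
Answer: -8985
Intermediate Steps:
J(g, a) = g²
-9469 + J(22, X) = -9469 + 22² = -9469 + 484 = -8985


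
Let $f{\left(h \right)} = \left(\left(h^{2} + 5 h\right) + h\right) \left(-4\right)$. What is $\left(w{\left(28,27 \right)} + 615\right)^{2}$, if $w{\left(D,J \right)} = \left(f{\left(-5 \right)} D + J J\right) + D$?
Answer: $3732624$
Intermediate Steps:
$f{\left(h \right)} = - 24 h - 4 h^{2}$ ($f{\left(h \right)} = \left(h^{2} + 6 h\right) \left(-4\right) = - 24 h - 4 h^{2}$)
$w{\left(D,J \right)} = J^{2} + 21 D$ ($w{\left(D,J \right)} = \left(\left(-4\right) \left(-5\right) \left(6 - 5\right) D + J J\right) + D = \left(\left(-4\right) \left(-5\right) 1 D + J^{2}\right) + D = \left(20 D + J^{2}\right) + D = \left(J^{2} + 20 D\right) + D = J^{2} + 21 D$)
$\left(w{\left(28,27 \right)} + 615\right)^{2} = \left(\left(27^{2} + 21 \cdot 28\right) + 615\right)^{2} = \left(\left(729 + 588\right) + 615\right)^{2} = \left(1317 + 615\right)^{2} = 1932^{2} = 3732624$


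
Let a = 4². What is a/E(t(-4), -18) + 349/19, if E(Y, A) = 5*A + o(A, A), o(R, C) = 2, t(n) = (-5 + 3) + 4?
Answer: 3801/209 ≈ 18.187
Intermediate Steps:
t(n) = 2 (t(n) = -2 + 4 = 2)
E(Y, A) = 2 + 5*A (E(Y, A) = 5*A + 2 = 2 + 5*A)
a = 16
a/E(t(-4), -18) + 349/19 = 16/(2 + 5*(-18)) + 349/19 = 16/(2 - 90) + 349*(1/19) = 16/(-88) + 349/19 = 16*(-1/88) + 349/19 = -2/11 + 349/19 = 3801/209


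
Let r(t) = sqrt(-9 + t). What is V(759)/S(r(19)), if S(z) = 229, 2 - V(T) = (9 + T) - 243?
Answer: -523/229 ≈ -2.2838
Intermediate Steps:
V(T) = 236 - T (V(T) = 2 - ((9 + T) - 243) = 2 - (-234 + T) = 2 + (234 - T) = 236 - T)
V(759)/S(r(19)) = (236 - 1*759)/229 = (236 - 759)*(1/229) = -523*1/229 = -523/229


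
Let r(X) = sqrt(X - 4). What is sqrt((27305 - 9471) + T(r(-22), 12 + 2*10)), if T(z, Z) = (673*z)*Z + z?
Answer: sqrt(17834 + 21537*I*sqrt(26)) ≈ 254.06 + 216.13*I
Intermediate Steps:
r(X) = sqrt(-4 + X)
T(z, Z) = z + 673*Z*z (T(z, Z) = 673*Z*z + z = z + 673*Z*z)
sqrt((27305 - 9471) + T(r(-22), 12 + 2*10)) = sqrt((27305 - 9471) + sqrt(-4 - 22)*(1 + 673*(12 + 2*10))) = sqrt(17834 + sqrt(-26)*(1 + 673*(12 + 20))) = sqrt(17834 + (I*sqrt(26))*(1 + 673*32)) = sqrt(17834 + (I*sqrt(26))*(1 + 21536)) = sqrt(17834 + (I*sqrt(26))*21537) = sqrt(17834 + 21537*I*sqrt(26))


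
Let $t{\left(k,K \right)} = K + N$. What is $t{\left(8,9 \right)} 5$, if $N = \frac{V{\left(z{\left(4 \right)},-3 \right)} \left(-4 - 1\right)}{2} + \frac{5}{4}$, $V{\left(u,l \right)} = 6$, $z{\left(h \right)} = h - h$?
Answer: $- \frac{95}{4} \approx -23.75$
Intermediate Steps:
$z{\left(h \right)} = 0$
$N = - \frac{55}{4}$ ($N = \frac{6 \left(-4 - 1\right)}{2} + \frac{5}{4} = 6 \left(-5\right) \frac{1}{2} + 5 \cdot \frac{1}{4} = \left(-30\right) \frac{1}{2} + \frac{5}{4} = -15 + \frac{5}{4} = - \frac{55}{4} \approx -13.75$)
$t{\left(k,K \right)} = - \frac{55}{4} + K$ ($t{\left(k,K \right)} = K - \frac{55}{4} = - \frac{55}{4} + K$)
$t{\left(8,9 \right)} 5 = \left(- \frac{55}{4} + 9\right) 5 = \left(- \frac{19}{4}\right) 5 = - \frac{95}{4}$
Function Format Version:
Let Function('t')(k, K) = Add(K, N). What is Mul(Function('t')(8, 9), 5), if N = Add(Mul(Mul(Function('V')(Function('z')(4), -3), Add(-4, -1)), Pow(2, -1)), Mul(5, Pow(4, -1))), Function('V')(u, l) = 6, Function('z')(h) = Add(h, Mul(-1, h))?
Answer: Rational(-95, 4) ≈ -23.750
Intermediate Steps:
Function('z')(h) = 0
N = Rational(-55, 4) (N = Add(Mul(Mul(6, Add(-4, -1)), Pow(2, -1)), Mul(5, Pow(4, -1))) = Add(Mul(Mul(6, -5), Rational(1, 2)), Mul(5, Rational(1, 4))) = Add(Mul(-30, Rational(1, 2)), Rational(5, 4)) = Add(-15, Rational(5, 4)) = Rational(-55, 4) ≈ -13.750)
Function('t')(k, K) = Add(Rational(-55, 4), K) (Function('t')(k, K) = Add(K, Rational(-55, 4)) = Add(Rational(-55, 4), K))
Mul(Function('t')(8, 9), 5) = Mul(Add(Rational(-55, 4), 9), 5) = Mul(Rational(-19, 4), 5) = Rational(-95, 4)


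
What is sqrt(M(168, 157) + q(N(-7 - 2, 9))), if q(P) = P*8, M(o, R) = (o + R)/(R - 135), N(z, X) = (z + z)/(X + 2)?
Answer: sqrt(814)/22 ≈ 1.2969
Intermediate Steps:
N(z, X) = 2*z/(2 + X) (N(z, X) = (2*z)/(2 + X) = 2*z/(2 + X))
M(o, R) = (R + o)/(-135 + R)
q(P) = 8*P
sqrt(M(168, 157) + q(N(-7 - 2, 9))) = sqrt((157 + 168)/(-135 + 157) + 8*(2*(-7 - 2)/(2 + 9))) = sqrt(325/22 + 8*(2*(-9)/11)) = sqrt((1/22)*325 + 8*(2*(-9)*(1/11))) = sqrt(325/22 + 8*(-18/11)) = sqrt(325/22 - 144/11) = sqrt(37/22) = sqrt(814)/22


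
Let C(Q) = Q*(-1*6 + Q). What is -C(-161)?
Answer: -26887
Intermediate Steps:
C(Q) = Q*(-6 + Q)
-C(-161) = -(-161)*(-6 - 161) = -(-161)*(-167) = -1*26887 = -26887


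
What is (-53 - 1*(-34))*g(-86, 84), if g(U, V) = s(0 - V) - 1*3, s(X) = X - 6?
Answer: 1767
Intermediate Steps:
s(X) = -6 + X
g(U, V) = -9 - V (g(U, V) = (-6 + (0 - V)) - 1*3 = (-6 - V) - 3 = -9 - V)
(-53 - 1*(-34))*g(-86, 84) = (-53 - 1*(-34))*(-9 - 1*84) = (-53 + 34)*(-9 - 84) = -19*(-93) = 1767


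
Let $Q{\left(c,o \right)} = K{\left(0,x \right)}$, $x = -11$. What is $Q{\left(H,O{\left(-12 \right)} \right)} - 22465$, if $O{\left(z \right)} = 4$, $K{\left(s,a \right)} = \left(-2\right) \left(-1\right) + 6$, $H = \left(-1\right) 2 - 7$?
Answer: $-22457$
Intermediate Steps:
$H = -9$ ($H = -2 - 7 = -9$)
$K{\left(s,a \right)} = 8$ ($K{\left(s,a \right)} = 2 + 6 = 8$)
$Q{\left(c,o \right)} = 8$
$Q{\left(H,O{\left(-12 \right)} \right)} - 22465 = 8 - 22465 = -22457$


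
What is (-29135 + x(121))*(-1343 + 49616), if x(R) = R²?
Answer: -699668862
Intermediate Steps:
(-29135 + x(121))*(-1343 + 49616) = (-29135 + 121²)*(-1343 + 49616) = (-29135 + 14641)*48273 = -14494*48273 = -699668862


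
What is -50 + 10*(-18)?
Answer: -230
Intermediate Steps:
-50 + 10*(-18) = -50 - 180 = -230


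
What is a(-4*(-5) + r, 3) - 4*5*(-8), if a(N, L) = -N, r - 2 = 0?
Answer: 138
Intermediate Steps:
r = 2 (r = 2 + 0 = 2)
a(-4*(-5) + r, 3) - 4*5*(-8) = -(-4*(-5) + 2) - 4*5*(-8) = -(20 + 2) - 20*(-8) = -1*22 + 160 = -22 + 160 = 138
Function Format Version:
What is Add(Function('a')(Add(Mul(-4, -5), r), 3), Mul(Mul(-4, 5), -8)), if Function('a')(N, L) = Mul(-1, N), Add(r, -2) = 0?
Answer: 138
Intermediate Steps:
r = 2 (r = Add(2, 0) = 2)
Add(Function('a')(Add(Mul(-4, -5), r), 3), Mul(Mul(-4, 5), -8)) = Add(Mul(-1, Add(Mul(-4, -5), 2)), Mul(Mul(-4, 5), -8)) = Add(Mul(-1, Add(20, 2)), Mul(-20, -8)) = Add(Mul(-1, 22), 160) = Add(-22, 160) = 138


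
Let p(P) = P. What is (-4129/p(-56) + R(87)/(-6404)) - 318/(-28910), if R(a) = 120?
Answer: 13649309657/185139640 ≈ 73.724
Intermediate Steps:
(-4129/p(-56) + R(87)/(-6404)) - 318/(-28910) = (-4129/(-56) + 120/(-6404)) - 318/(-28910) = (-4129*(-1/56) + 120*(-1/6404)) - 318*(-1/28910) = (4129/56 - 30/1601) + 159/14455 = 6608849/89656 + 159/14455 = 13649309657/185139640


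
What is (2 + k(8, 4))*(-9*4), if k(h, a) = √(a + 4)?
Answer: -72 - 72*√2 ≈ -173.82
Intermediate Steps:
k(h, a) = √(4 + a)
(2 + k(8, 4))*(-9*4) = (2 + √(4 + 4))*(-9*4) = (2 + √8)*(-36) = (2 + 2*√2)*(-36) = -72 - 72*√2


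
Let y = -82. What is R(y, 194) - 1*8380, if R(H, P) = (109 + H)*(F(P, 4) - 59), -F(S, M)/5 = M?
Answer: -10513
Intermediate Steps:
F(S, M) = -5*M
R(H, P) = -8611 - 79*H (R(H, P) = (109 + H)*(-5*4 - 59) = (109 + H)*(-20 - 59) = (109 + H)*(-79) = -8611 - 79*H)
R(y, 194) - 1*8380 = (-8611 - 79*(-82)) - 1*8380 = (-8611 + 6478) - 8380 = -2133 - 8380 = -10513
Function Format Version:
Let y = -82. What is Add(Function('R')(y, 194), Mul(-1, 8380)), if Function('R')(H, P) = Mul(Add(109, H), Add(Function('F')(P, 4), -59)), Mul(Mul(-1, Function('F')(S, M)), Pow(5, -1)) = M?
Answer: -10513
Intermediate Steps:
Function('F')(S, M) = Mul(-5, M)
Function('R')(H, P) = Add(-8611, Mul(-79, H)) (Function('R')(H, P) = Mul(Add(109, H), Add(Mul(-5, 4), -59)) = Mul(Add(109, H), Add(-20, -59)) = Mul(Add(109, H), -79) = Add(-8611, Mul(-79, H)))
Add(Function('R')(y, 194), Mul(-1, 8380)) = Add(Add(-8611, Mul(-79, -82)), Mul(-1, 8380)) = Add(Add(-8611, 6478), -8380) = Add(-2133, -8380) = -10513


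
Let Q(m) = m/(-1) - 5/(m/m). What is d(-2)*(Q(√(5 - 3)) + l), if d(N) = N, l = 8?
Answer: -6 + 2*√2 ≈ -3.1716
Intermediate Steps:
Q(m) = -5 - m (Q(m) = m*(-1) - 5/1 = -m - 5*1 = -m - 5 = -5 - m)
d(-2)*(Q(√(5 - 3)) + l) = -2*((-5 - √(5 - 3)) + 8) = -2*((-5 - √2) + 8) = -2*(3 - √2) = -6 + 2*√2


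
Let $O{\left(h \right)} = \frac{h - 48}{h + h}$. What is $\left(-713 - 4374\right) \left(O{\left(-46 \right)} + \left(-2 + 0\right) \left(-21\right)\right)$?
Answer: $- \frac{10067173}{46} \approx -2.1885 \cdot 10^{5}$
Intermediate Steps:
$O{\left(h \right)} = \frac{-48 + h}{2 h}$
$\left(-713 - 4374\right) \left(O{\left(-46 \right)} + \left(-2 + 0\right) \left(-21\right)\right) = \left(-713 - 4374\right) \left(\frac{-48 - 46}{2 \left(-46\right)} + \left(-2 + 0\right) \left(-21\right)\right) = - 5087 \left(\frac{1}{2} \left(- \frac{1}{46}\right) \left(-94\right) - -42\right) = - 5087 \left(\frac{47}{46} + 42\right) = \left(-5087\right) \frac{1979}{46} = - \frac{10067173}{46}$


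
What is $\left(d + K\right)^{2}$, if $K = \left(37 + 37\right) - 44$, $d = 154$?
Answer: $33856$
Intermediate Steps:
$K = 30$ ($K = 74 - 44 = 30$)
$\left(d + K\right)^{2} = \left(154 + 30\right)^{2} = 184^{2} = 33856$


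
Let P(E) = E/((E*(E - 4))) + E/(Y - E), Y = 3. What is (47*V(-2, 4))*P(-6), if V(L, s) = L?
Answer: 1081/15 ≈ 72.067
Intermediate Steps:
P(E) = 1/(-4 + E) + E/(3 - E) (P(E) = E/((E*(E - 4))) + E/(3 - E) = E/((E*(-4 + E))) + E/(3 - E) = E*(1/(E*(-4 + E))) + E/(3 - E) = 1/(-4 + E) + E/(3 - E))
(47*V(-2, 4))*P(-6) = (47*(-2))*((-3 - 1*(-6)² + 5*(-6))/(12 + (-6)² - 7*(-6))) = -94*(-3 - 1*36 - 30)/(12 + 36 + 42) = -94*(-3 - 36 - 30)/90 = -47*(-69)/45 = -94*(-23/30) = 1081/15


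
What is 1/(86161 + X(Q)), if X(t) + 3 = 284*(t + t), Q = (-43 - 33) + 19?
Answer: 1/53782 ≈ 1.8594e-5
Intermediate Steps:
Q = -57 (Q = -76 + 19 = -57)
X(t) = -3 + 568*t (X(t) = -3 + 284*(t + t) = -3 + 284*(2*t) = -3 + 568*t)
1/(86161 + X(Q)) = 1/(86161 + (-3 + 568*(-57))) = 1/(86161 + (-3 - 32376)) = 1/(86161 - 32379) = 1/53782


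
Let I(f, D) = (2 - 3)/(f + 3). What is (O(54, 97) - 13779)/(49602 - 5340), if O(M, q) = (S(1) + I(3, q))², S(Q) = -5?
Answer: -495083/1593432 ≈ -0.31070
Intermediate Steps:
I(f, D) = -1/(3 + f)
O(M, q) = 961/36 (O(M, q) = (-5 - 1/(3 + 3))² = (-5 - 1/6)² = (-5 - 1*⅙)² = (-5 - ⅙)² = (-31/6)² = 961/36)
(O(54, 97) - 13779)/(49602 - 5340) = (961/36 - 13779)/(49602 - 5340) = -495083/36/44262 = -495083/36*1/44262 = -495083/1593432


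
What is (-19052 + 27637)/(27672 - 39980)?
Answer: -505/724 ≈ -0.69751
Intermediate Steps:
(-19052 + 27637)/(27672 - 39980) = 8585/(-12308) = 8585*(-1/12308) = -505/724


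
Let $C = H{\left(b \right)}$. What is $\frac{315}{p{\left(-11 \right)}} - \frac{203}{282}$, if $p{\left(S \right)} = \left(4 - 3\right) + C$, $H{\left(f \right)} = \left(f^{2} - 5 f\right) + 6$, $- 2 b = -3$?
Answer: $\frac{50557}{282} \approx 179.28$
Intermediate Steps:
$b = \frac{3}{2}$ ($b = \left(- \frac{1}{2}\right) \left(-3\right) = \frac{3}{2} \approx 1.5$)
$H{\left(f \right)} = 6 + f^{2} - 5 f$
$C = \frac{3}{4}$ ($C = 6 + \left(\frac{3}{2}\right)^{2} - \frac{15}{2} = 6 + \frac{9}{4} - \frac{15}{2} = \frac{3}{4} \approx 0.75$)
$p{\left(S \right)} = \frac{7}{4}$ ($p{\left(S \right)} = \left(4 - 3\right) + \frac{3}{4} = 1 + \frac{3}{4} = \frac{7}{4}$)
$\frac{315}{p{\left(-11 \right)}} - \frac{203}{282} = \frac{315}{\frac{7}{4}} - \frac{203}{282} = 315 \cdot \frac{4}{7} - \frac{203}{282} = 180 - \frac{203}{282} = \frac{50557}{282}$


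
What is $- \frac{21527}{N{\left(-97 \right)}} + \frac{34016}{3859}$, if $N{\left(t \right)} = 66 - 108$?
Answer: $\frac{84501365}{162078} \approx 521.36$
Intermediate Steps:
$N{\left(t \right)} = -42$ ($N{\left(t \right)} = 66 - 108 = -42$)
$- \frac{21527}{N{\left(-97 \right)}} + \frac{34016}{3859} = - \frac{21527}{-42} + \frac{34016}{3859} = \left(-21527\right) \left(- \frac{1}{42}\right) + 34016 \cdot \frac{1}{3859} = \frac{21527}{42} + \frac{34016}{3859} = \frac{84501365}{162078}$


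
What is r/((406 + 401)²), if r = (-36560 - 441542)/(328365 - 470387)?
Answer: 239051/46245842739 ≈ 5.1691e-6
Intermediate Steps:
r = 239051/71011 (r = -478102/(-142022) = -478102*(-1/142022) = 239051/71011 ≈ 3.3664)
r/((406 + 401)²) = 239051/(71011*((406 + 401)²)) = 239051/(71011*(807²)) = (239051/71011)/651249 = (239051/71011)*(1/651249) = 239051/46245842739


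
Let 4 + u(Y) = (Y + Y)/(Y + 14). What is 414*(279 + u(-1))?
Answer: 1479222/13 ≈ 1.1379e+5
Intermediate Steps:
u(Y) = -4 + 2*Y/(14 + Y) (u(Y) = -4 + (Y + Y)/(Y + 14) = -4 + (2*Y)/(14 + Y) = -4 + 2*Y/(14 + Y))
414*(279 + u(-1)) = 414*(279 + 2*(-28 - 1*(-1))/(14 - 1)) = 414*(279 + 2*(-28 + 1)/13) = 414*(279 + 2*(1/13)*(-27)) = 414*(279 - 54/13) = 414*(3573/13) = 1479222/13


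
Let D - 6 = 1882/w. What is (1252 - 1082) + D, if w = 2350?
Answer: 207741/1175 ≈ 176.80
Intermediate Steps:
D = 7991/1175 (D = 6 + 1882/2350 = 6 + 1882*(1/2350) = 6 + 941/1175 = 7991/1175 ≈ 6.8008)
(1252 - 1082) + D = (1252 - 1082) + 7991/1175 = 170 + 7991/1175 = 207741/1175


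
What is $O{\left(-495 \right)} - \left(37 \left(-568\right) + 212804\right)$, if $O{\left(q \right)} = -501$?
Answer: $-192289$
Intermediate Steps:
$O{\left(-495 \right)} - \left(37 \left(-568\right) + 212804\right) = -501 - \left(37 \left(-568\right) + 212804\right) = -501 - \left(-21016 + 212804\right) = -501 - 191788 = -192289$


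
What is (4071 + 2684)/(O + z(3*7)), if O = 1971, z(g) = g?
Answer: 6755/1992 ≈ 3.3911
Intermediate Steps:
(4071 + 2684)/(O + z(3*7)) = (4071 + 2684)/(1971 + 3*7) = 6755/(1971 + 21) = 6755/1992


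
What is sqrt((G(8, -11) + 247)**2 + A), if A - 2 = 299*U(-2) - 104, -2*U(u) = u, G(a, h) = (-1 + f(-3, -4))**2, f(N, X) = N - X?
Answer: 101*sqrt(6) ≈ 247.40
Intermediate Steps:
G(a, h) = 0 (G(a, h) = (-1 + (-3 - 1*(-4)))**2 = (-1 + (-3 + 4))**2 = (-1 + 1)**2 = 0**2 = 0)
U(u) = -u/2
A = 197 (A = 2 + (299*(-1/2*(-2)) - 104) = 2 + (299*1 - 104) = 2 + (299 - 104) = 2 + 195 = 197)
sqrt((G(8, -11) + 247)**2 + A) = sqrt((0 + 247)**2 + 197) = sqrt(247**2 + 197) = sqrt(61009 + 197) = sqrt(61206) = 101*sqrt(6)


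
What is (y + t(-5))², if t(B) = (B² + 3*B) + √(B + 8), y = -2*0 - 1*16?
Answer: (6 - √3)² ≈ 18.215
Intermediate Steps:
y = -16 (y = 0 - 16 = -16)
t(B) = B² + √(8 + B) + 3*B (t(B) = (B² + 3*B) + √(8 + B) = B² + √(8 + B) + 3*B)
(y + t(-5))² = (-16 + ((-5)² + √(8 - 5) + 3*(-5)))² = (-16 + (25 + √3 - 15))² = (-16 + (10 + √3))² = (-6 + √3)²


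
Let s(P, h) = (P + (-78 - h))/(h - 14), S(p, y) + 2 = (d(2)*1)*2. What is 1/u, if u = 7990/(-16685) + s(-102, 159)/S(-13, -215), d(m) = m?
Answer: -20590/33929 ≈ -0.60686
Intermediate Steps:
S(p, y) = 2 (S(p, y) = -2 + (2*1)*2 = -2 + 2*2 = -2 + 4 = 2)
s(P, h) = (-78 + P - h)/(-14 + h)
u = -33929/20590 (u = 7990/(-16685) + ((-78 - 102 - 1*159)/(-14 + 159))/2 = 7990*(-1/16685) + ((-78 - 102 - 159)/145)*(1/2) = -34/71 + ((1/145)*(-339))*(1/2) = -34/71 - 339/145*1/2 = -34/71 - 339/290 = -33929/20590 ≈ -1.6478)
1/u = 1/(-33929/20590) = -20590/33929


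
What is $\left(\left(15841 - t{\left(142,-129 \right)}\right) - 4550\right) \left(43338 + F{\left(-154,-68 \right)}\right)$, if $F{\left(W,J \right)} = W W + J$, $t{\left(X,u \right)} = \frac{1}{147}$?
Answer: $\frac{111181755136}{147} \approx 7.5634 \cdot 10^{8}$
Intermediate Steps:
$t{\left(X,u \right)} = \frac{1}{147}$
$F{\left(W,J \right)} = J + W^{2}$ ($F{\left(W,J \right)} = W^{2} + J = J + W^{2}$)
$\left(\left(15841 - t{\left(142,-129 \right)}\right) - 4550\right) \left(43338 + F{\left(-154,-68 \right)}\right) = \left(\left(15841 - \frac{1}{147}\right) - 4550\right) \left(43338 - \left(68 - \left(-154\right)^{2}\right)\right) = \left(\left(15841 - \frac{1}{147}\right) - 4550\right) \left(43338 + \left(-68 + 23716\right)\right) = \left(\frac{2328626}{147} - 4550\right) \left(43338 + 23648\right) = \frac{1659776}{147} \cdot 66986 = \frac{111181755136}{147}$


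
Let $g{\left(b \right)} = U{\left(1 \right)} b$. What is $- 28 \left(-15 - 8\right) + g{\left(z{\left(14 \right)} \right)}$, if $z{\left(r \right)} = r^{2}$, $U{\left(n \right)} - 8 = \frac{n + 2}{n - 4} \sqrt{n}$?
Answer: $2016$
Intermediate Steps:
$U{\left(n \right)} = 8 + \frac{\sqrt{n} \left(2 + n\right)}{-4 + n}$ ($U{\left(n \right)} = 8 + \frac{n + 2}{n - 4} \sqrt{n} = 8 + \frac{2 + n}{-4 + n} \sqrt{n} = 8 + \frac{\sqrt{n} \left(2 + n\right)}{-4 + n}$)
$g{\left(b \right)} = 7 b$ ($g{\left(b \right)} = \frac{-32 + 1^{\frac{3}{2}} + 2 \sqrt{1} + 8 \cdot 1}{-4 + 1} b = \frac{-32 + 1 + 2 \cdot 1 + 8}{-3} b = - \frac{-32 + 1 + 2 + 8}{3} b = \left(- \frac{1}{3}\right) \left(-21\right) b = 7 b$)
$- 28 \left(-15 - 8\right) + g{\left(z{\left(14 \right)} \right)} = - 28 \left(-15 - 8\right) + 7 \cdot 14^{2} = \left(-28\right) \left(-23\right) + 7 \cdot 196 = 644 + 1372 = 2016$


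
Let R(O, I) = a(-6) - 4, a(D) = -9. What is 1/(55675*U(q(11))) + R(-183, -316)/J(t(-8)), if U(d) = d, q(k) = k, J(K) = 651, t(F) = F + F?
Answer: -7960874/398688675 ≈ -0.019968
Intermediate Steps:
t(F) = 2*F
R(O, I) = -13 (R(O, I) = -9 - 4 = -13)
1/(55675*U(q(11))) + R(-183, -316)/J(t(-8)) = 1/(55675*11) - 13/651 = (1/55675)*(1/11) - 13*1/651 = 1/612425 - 13/651 = -7960874/398688675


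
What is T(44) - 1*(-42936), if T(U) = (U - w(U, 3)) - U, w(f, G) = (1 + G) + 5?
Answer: 42927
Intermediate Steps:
w(f, G) = 6 + G
T(U) = -9 (T(U) = (U - (6 + 3)) - U = (U - 1*9) - U = (U - 9) - U = (-9 + U) - U = -9)
T(44) - 1*(-42936) = -9 - 1*(-42936) = -9 + 42936 = 42927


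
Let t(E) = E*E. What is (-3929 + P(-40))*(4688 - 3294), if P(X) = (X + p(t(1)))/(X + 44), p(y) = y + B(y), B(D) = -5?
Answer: -5492360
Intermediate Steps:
t(E) = E²
p(y) = -5 + y (p(y) = y - 5 = -5 + y)
P(X) = (-4 + X)/(44 + X) (P(X) = (X + (-5 + 1²))/(X + 44) = (X + (-5 + 1))/(44 + X) = (X - 4)/(44 + X) = (-4 + X)/(44 + X))
(-3929 + P(-40))*(4688 - 3294) = (-3929 + (-4 - 40)/(44 - 40))*(4688 - 3294) = (-3929 - 44/4)*1394 = (-3929 + (¼)*(-44))*1394 = (-3929 - 11)*1394 = -3940*1394 = -5492360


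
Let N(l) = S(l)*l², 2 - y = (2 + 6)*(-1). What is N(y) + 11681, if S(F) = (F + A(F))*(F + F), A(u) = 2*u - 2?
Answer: 67681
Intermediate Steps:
A(u) = -2 + 2*u
y = 10 (y = 2 - (2 + 6)*(-1) = 2 - 8*(-1) = 2 - 1*(-8) = 2 + 8 = 10)
S(F) = 2*F*(-2 + 3*F) (S(F) = (F + (-2 + 2*F))*(F + F) = (-2 + 3*F)*(2*F) = 2*F*(-2 + 3*F))
N(l) = 2*l³*(-2 + 3*l) (N(l) = (2*l*(-2 + 3*l))*l² = 2*l³*(-2 + 3*l))
N(y) + 11681 = 10³*(-4 + 6*10) + 11681 = 1000*(-4 + 60) + 11681 = 1000*56 + 11681 = 56000 + 11681 = 67681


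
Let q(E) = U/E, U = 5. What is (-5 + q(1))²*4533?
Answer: 0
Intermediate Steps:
q(E) = 5/E
(-5 + q(1))²*4533 = (-5 + 5/1)²*4533 = (-5 + 5*1)²*4533 = (-5 + 5)²*4533 = 0²*4533 = 0*4533 = 0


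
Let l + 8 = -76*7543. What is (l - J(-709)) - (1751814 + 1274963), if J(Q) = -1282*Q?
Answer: -4508991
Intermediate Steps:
l = -573276 (l = -8 - 76*7543 = -8 - 573268 = -573276)
(l - J(-709)) - (1751814 + 1274963) = (-573276 - (-1282)*(-709)) - (1751814 + 1274963) = (-573276 - 1*908938) - 1*3026777 = (-573276 - 908938) - 3026777 = -1482214 - 3026777 = -4508991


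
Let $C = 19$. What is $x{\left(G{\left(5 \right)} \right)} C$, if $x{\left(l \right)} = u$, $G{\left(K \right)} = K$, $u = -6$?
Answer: $-114$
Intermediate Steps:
$x{\left(l \right)} = -6$
$x{\left(G{\left(5 \right)} \right)} C = \left(-6\right) 19 = -114$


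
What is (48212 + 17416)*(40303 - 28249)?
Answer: 791079912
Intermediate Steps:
(48212 + 17416)*(40303 - 28249) = 65628*12054 = 791079912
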